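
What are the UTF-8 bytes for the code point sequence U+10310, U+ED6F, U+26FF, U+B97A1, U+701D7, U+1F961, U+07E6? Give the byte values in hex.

U+10310: 4-byte form → F0 90 8C 90.
U+ED6F: 3-byte form → EE B5 AF.
U+26FF: 3-byte form → E2 9B BF.
U+B97A1: 4-byte form → F2 B9 9E A1.
U+701D7: 4-byte form → F1 B0 87 97.
U+1F961: 4-byte form → F0 9F A5 A1.
U+07E6: 2-byte form → DF A6.
Concatenated (24 bytes): F0 90 8C 90 EE B5 AF E2 9B BF F2 B9 9E A1 F1 B0 87 97 F0 9F A5 A1 DF A6.

F0 90 8C 90 EE B5 AF E2 9B BF F2 B9 9E A1 F1 B0 87 97 F0 9F A5 A1 DF A6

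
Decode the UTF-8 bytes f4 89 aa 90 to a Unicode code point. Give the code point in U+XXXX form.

U+109A90

Leading byte 0xF4 = 11110100 matches 11110xxx → 4-byte sequence.
Byte 1: 0xF4 = 11110100, payload 100 (3 bits).
Byte 2: 0x89 = 10001001 (10xxxxxx ✓), payload 001001.
Byte 3: 0xAA = 10101010 (10xxxxxx ✓), payload 101010.
Byte 4: 0x90 = 10010000 (10xxxxxx ✓), payload 010000.
Concatenate: 100001001101010010000 = 0x109A90 (21 bits → U+109A90).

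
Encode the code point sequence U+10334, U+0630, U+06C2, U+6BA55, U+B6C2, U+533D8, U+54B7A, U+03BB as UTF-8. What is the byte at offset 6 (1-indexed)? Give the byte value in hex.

1-indexed offset 6 is 0-indexed offset 5.
U+10334 → 4-byte form F0 90 8C B4 at offsets 0–3.
U+0630 → 2-byte form D8 B0 at offsets 4–5.
Offset 5 falls in char 2's range; it's byte 2 of D8 B0 = 0xB0.

0xB0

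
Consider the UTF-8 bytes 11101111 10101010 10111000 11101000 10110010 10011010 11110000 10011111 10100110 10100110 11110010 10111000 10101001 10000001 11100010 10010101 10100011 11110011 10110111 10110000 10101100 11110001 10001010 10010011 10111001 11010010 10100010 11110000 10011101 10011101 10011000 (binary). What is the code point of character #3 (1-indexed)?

Offset 0: leading byte 0xEF = 11101111 → 3-byte char #1 = EF AA B8.
Offset 3: leading byte 0xE8 = 11101000 → 3-byte char #2 = E8 B2 9A.
Offset 6: leading byte 0xF0 = 11110000 → 4-byte char #3 = F0 9F A6 A6.
Leading byte 0xF0 = 11110000 matches 11110xxx → 4-byte sequence.
Byte 1: 0xF0 = 11110000, payload 000 (3 bits).
Byte 2: 0x9F = 10011111 (10xxxxxx ✓), payload 011111.
Byte 3: 0xA6 = 10100110 (10xxxxxx ✓), payload 100110.
Byte 4: 0xA6 = 10100110 (10xxxxxx ✓), payload 100110.
Concatenate: 000011111100110100110 = 0x1F9A6 (21 bits → U+1F9A6).

U+1F9A6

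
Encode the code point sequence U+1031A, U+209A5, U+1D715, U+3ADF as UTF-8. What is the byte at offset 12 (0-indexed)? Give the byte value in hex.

U+1031A → 4-byte form F0 90 8C 9A at offsets 0–3.
U+209A5 → 4-byte form F0 A0 A6 A5 at offsets 4–7.
U+1D715 → 4-byte form F0 9D 9C 95 at offsets 8–11.
U+3ADF → 3-byte form E3 AB 9F at offsets 12–14.
Offset 12 falls in char 4's range; it's byte 1 of E3 AB 9F = 0xE3.

0xE3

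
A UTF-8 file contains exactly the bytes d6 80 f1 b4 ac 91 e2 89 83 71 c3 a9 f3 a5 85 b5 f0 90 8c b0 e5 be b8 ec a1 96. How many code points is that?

9

Byte at offset 0: 0xD6 = 11010110 → 2-byte char (#1). Advance 2.
Byte at offset 2: 0xF1 = 11110001 → 4-byte char (#2). Advance 4.
Byte at offset 6: 0xE2 = 11100010 → 3-byte char (#3). Advance 3.
Byte at offset 9: 0x71 = 01110001 → 1-byte char (#4). Advance 1.
Byte at offset 10: 0xC3 = 11000011 → 2-byte char (#5). Advance 2.
Byte at offset 12: 0xF3 = 11110011 → 4-byte char (#6). Advance 4.
Byte at offset 16: 0xF0 = 11110000 → 4-byte char (#7). Advance 4.
Byte at offset 20: 0xE5 = 11100101 → 3-byte char (#8). Advance 3.
Byte at offset 23: 0xEC = 11101100 → 3-byte char (#9). Advance 3.
Reached end at offset 26 after 9 code points.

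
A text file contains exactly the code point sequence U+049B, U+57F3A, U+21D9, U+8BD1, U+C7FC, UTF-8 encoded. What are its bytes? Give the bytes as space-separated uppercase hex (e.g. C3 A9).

U+049B: 2-byte form → D2 9B.
U+57F3A: 4-byte form → F1 97 BC BA.
U+21D9: 3-byte form → E2 87 99.
U+8BD1: 3-byte form → E8 AF 91.
U+C7FC: 3-byte form → EC 9F BC.
Concatenated (15 bytes): D2 9B F1 97 BC BA E2 87 99 E8 AF 91 EC 9F BC.

D2 9B F1 97 BC BA E2 87 99 E8 AF 91 EC 9F BC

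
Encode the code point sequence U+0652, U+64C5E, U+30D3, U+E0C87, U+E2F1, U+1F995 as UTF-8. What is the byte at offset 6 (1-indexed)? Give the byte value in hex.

0x9E

1-indexed offset 6 is 0-indexed offset 5.
U+0652 → 2-byte form D9 92 at offsets 0–1.
U+64C5E → 4-byte form F1 A4 B1 9E at offsets 2–5.
Offset 5 falls in char 2's range; it's byte 4 of F1 A4 B1 9E = 0x9E.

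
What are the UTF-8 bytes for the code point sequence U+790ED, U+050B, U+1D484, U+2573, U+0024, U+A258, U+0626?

F1 B9 83 AD D4 8B F0 9D 92 84 E2 95 B3 24 EA 89 98 D8 A6

U+790ED: 4-byte form → F1 B9 83 AD.
U+050B: 2-byte form → D4 8B.
U+1D484: 4-byte form → F0 9D 92 84.
U+2573: 3-byte form → E2 95 B3.
U+0024: 1-byte form → 24.
U+A258: 3-byte form → EA 89 98.
U+0626: 2-byte form → D8 A6.
Concatenated (19 bytes): F1 B9 83 AD D4 8B F0 9D 92 84 E2 95 B3 24 EA 89 98 D8 A6.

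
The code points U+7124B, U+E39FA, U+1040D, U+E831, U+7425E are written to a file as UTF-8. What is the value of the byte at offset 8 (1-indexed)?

1-indexed offset 8 is 0-indexed offset 7.
U+7124B → 4-byte form F1 B1 89 8B at offsets 0–3.
U+E39FA → 4-byte form F3 A3 A7 BA at offsets 4–7.
Offset 7 falls in char 2's range; it's byte 4 of F3 A3 A7 BA = 0xBA.

0xBA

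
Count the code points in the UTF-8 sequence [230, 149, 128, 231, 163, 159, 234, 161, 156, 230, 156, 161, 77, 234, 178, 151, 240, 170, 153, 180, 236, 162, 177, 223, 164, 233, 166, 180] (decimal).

Byte at offset 0: 0xE6 = 11100110 → 3-byte char (#1). Advance 3.
Byte at offset 3: 0xE7 = 11100111 → 3-byte char (#2). Advance 3.
Byte at offset 6: 0xEA = 11101010 → 3-byte char (#3). Advance 3.
Byte at offset 9: 0xE6 = 11100110 → 3-byte char (#4). Advance 3.
Byte at offset 12: 0x4D = 01001101 → 1-byte char (#5). Advance 1.
Byte at offset 13: 0xEA = 11101010 → 3-byte char (#6). Advance 3.
Byte at offset 16: 0xF0 = 11110000 → 4-byte char (#7). Advance 4.
Byte at offset 20: 0xEC = 11101100 → 3-byte char (#8). Advance 3.
Byte at offset 23: 0xDF = 11011111 → 2-byte char (#9). Advance 2.
Byte at offset 25: 0xE9 = 11101001 → 3-byte char (#10). Advance 3.
Reached end at offset 28 after 10 code points.

10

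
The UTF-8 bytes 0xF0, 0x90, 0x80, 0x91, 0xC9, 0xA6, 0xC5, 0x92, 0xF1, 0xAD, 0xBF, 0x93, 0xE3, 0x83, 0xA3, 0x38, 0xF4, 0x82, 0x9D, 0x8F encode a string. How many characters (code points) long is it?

7

Byte at offset 0: 0xF0 = 11110000 → 4-byte char (#1). Advance 4.
Byte at offset 4: 0xC9 = 11001001 → 2-byte char (#2). Advance 2.
Byte at offset 6: 0xC5 = 11000101 → 2-byte char (#3). Advance 2.
Byte at offset 8: 0xF1 = 11110001 → 4-byte char (#4). Advance 4.
Byte at offset 12: 0xE3 = 11100011 → 3-byte char (#5). Advance 3.
Byte at offset 15: 0x38 = 00111000 → 1-byte char (#6). Advance 1.
Byte at offset 16: 0xF4 = 11110100 → 4-byte char (#7). Advance 4.
Reached end at offset 20 after 7 code points.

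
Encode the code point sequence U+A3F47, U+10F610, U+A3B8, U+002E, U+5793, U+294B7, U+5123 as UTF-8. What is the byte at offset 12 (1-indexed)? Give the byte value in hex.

0x2E

1-indexed offset 12 is 0-indexed offset 11.
U+A3F47 → 4-byte form F2 A3 BD 87 at offsets 0–3.
U+10F610 → 4-byte form F4 8F 98 90 at offsets 4–7.
U+A3B8 → 3-byte form EA 8E B8 at offsets 8–10.
U+002E → 1-byte form 2E at offsets 11–11.
Offset 11 falls in char 4's range; it's byte 1 of 2E = 0x2E.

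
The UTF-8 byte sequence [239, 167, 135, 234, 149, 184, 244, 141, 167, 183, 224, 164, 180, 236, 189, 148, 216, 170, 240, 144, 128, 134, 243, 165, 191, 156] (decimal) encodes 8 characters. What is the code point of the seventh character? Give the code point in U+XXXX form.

Offset 0: leading byte 0xEF = 11101111 → 3-byte char #1 = EF A7 87.
Offset 3: leading byte 0xEA = 11101010 → 3-byte char #2 = EA 95 B8.
Offset 6: leading byte 0xF4 = 11110100 → 4-byte char #3 = F4 8D A7 B7.
Offset 10: leading byte 0xE0 = 11100000 → 3-byte char #4 = E0 A4 B4.
Offset 13: leading byte 0xEC = 11101100 → 3-byte char #5 = EC BD 94.
Offset 16: leading byte 0xD8 = 11011000 → 2-byte char #6 = D8 AA.
Offset 18: leading byte 0xF0 = 11110000 → 4-byte char #7 = F0 90 80 86.
Leading byte 0xF0 = 11110000 matches 11110xxx → 4-byte sequence.
Byte 1: 0xF0 = 11110000, payload 000 (3 bits).
Byte 2: 0x90 = 10010000 (10xxxxxx ✓), payload 010000.
Byte 3: 0x80 = 10000000 (10xxxxxx ✓), payload 000000.
Byte 4: 0x86 = 10000110 (10xxxxxx ✓), payload 000110.
Concatenate: 000010000000000000110 = 0x10006 (21 bits → U+10006).

U+10006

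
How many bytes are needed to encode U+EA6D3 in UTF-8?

4

U+EA6D3 = 0xEA6D3. UTF-8 uses 1 byte below 0x80, 2 below 0x800, 3 below 0x10000, 4 up to 0x10FFFF. 0xEA6D3 is in U+10000–U+10FFFF → 4 bytes.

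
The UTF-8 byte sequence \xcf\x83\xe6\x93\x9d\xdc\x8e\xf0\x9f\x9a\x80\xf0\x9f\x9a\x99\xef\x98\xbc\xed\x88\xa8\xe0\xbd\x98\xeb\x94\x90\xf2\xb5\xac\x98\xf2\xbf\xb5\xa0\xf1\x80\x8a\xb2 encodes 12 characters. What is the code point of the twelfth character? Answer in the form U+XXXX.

Offset 0: leading byte 0xCF = 11001111 → 2-byte char #1 = CF 83.
Offset 2: leading byte 0xE6 = 11100110 → 3-byte char #2 = E6 93 9D.
Offset 5: leading byte 0xDC = 11011100 → 2-byte char #3 = DC 8E.
Offset 7: leading byte 0xF0 = 11110000 → 4-byte char #4 = F0 9F 9A 80.
Offset 11: leading byte 0xF0 = 11110000 → 4-byte char #5 = F0 9F 9A 99.
Offset 15: leading byte 0xEF = 11101111 → 3-byte char #6 = EF 98 BC.
Offset 18: leading byte 0xED = 11101101 → 3-byte char #7 = ED 88 A8.
Offset 21: leading byte 0xE0 = 11100000 → 3-byte char #8 = E0 BD 98.
Offset 24: leading byte 0xEB = 11101011 → 3-byte char #9 = EB 94 90.
Offset 27: leading byte 0xF2 = 11110010 → 4-byte char #10 = F2 B5 AC 98.
Offset 31: leading byte 0xF2 = 11110010 → 4-byte char #11 = F2 BF B5 A0.
Offset 35: leading byte 0xF1 = 11110001 → 4-byte char #12 = F1 80 8A B2.
Leading byte 0xF1 = 11110001 matches 11110xxx → 4-byte sequence.
Byte 1: 0xF1 = 11110001, payload 001 (3 bits).
Byte 2: 0x80 = 10000000 (10xxxxxx ✓), payload 000000.
Byte 3: 0x8A = 10001010 (10xxxxxx ✓), payload 001010.
Byte 4: 0xB2 = 10110010 (10xxxxxx ✓), payload 110010.
Concatenate: 001000000001010110010 = 0x402B2 (21 bits → U+402B2).

U+402B2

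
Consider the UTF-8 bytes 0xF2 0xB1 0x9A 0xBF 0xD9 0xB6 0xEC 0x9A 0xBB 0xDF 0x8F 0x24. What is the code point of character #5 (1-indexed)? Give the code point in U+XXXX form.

U+0024

Offset 0: leading byte 0xF2 = 11110010 → 4-byte char #1 = F2 B1 9A BF.
Offset 4: leading byte 0xD9 = 11011001 → 2-byte char #2 = D9 B6.
Offset 6: leading byte 0xEC = 11101100 → 3-byte char #3 = EC 9A BB.
Offset 9: leading byte 0xDF = 11011111 → 2-byte char #4 = DF 8F.
Offset 11: leading byte 0x24 = 00100100 → 1-byte char #5 = 24.
Leading byte 0x24 = 00100100 matches 0xxxxxxx → 1-byte sequence.
Byte 1: 0x24 = 00100100, payload 0100100 (7 bits).
Concatenate: 0100100 = 0x24 (7 bits → U+0024).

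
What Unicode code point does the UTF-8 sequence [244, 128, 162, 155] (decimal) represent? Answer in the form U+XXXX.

Leading byte 0xF4 = 11110100 matches 11110xxx → 4-byte sequence.
Byte 1: 0xF4 = 11110100, payload 100 (3 bits).
Byte 2: 0x80 = 10000000 (10xxxxxx ✓), payload 000000.
Byte 3: 0xA2 = 10100010 (10xxxxxx ✓), payload 100010.
Byte 4: 0x9B = 10011011 (10xxxxxx ✓), payload 011011.
Concatenate: 100000000100010011011 = 0x10089B (21 bits → U+10089B).

U+10089B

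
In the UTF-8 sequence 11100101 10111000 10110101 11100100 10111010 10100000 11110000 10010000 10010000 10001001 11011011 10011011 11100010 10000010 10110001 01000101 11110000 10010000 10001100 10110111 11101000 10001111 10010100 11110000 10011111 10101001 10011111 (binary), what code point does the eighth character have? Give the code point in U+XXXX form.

U+83D4

Offset 0: leading byte 0xE5 = 11100101 → 3-byte char #1 = E5 B8 B5.
Offset 3: leading byte 0xE4 = 11100100 → 3-byte char #2 = E4 BA A0.
Offset 6: leading byte 0xF0 = 11110000 → 4-byte char #3 = F0 90 90 89.
Offset 10: leading byte 0xDB = 11011011 → 2-byte char #4 = DB 9B.
Offset 12: leading byte 0xE2 = 11100010 → 3-byte char #5 = E2 82 B1.
Offset 15: leading byte 0x45 = 01000101 → 1-byte char #6 = 45.
Offset 16: leading byte 0xF0 = 11110000 → 4-byte char #7 = F0 90 8C B7.
Offset 20: leading byte 0xE8 = 11101000 → 3-byte char #8 = E8 8F 94.
Leading byte 0xE8 = 11101000 matches 1110xxxx → 3-byte sequence.
Byte 1: 0xE8 = 11101000, payload 1000 (4 bits).
Byte 2: 0x8F = 10001111 (10xxxxxx ✓), payload 001111.
Byte 3: 0x94 = 10010100 (10xxxxxx ✓), payload 010100.
Concatenate: 1000001111010100 = 0x83D4 (16 bits → U+83D4).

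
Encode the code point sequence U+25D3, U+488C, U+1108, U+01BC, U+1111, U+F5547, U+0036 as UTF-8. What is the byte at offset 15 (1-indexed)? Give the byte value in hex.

1-indexed offset 15 is 0-indexed offset 14.
U+25D3 → 3-byte form E2 97 93 at offsets 0–2.
U+488C → 3-byte form E4 A2 8C at offsets 3–5.
U+1108 → 3-byte form E1 84 88 at offsets 6–8.
U+01BC → 2-byte form C6 BC at offsets 9–10.
U+1111 → 3-byte form E1 84 91 at offsets 11–13.
U+F5547 → 4-byte form F3 B5 95 87 at offsets 14–17.
Offset 14 falls in char 6's range; it's byte 1 of F3 B5 95 87 = 0xF3.

0xF3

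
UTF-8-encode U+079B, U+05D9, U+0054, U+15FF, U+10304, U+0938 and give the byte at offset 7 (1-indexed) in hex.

0x97

1-indexed offset 7 is 0-indexed offset 6.
U+079B → 2-byte form DE 9B at offsets 0–1.
U+05D9 → 2-byte form D7 99 at offsets 2–3.
U+0054 → 1-byte form 54 at offsets 4–4.
U+15FF → 3-byte form E1 97 BF at offsets 5–7.
Offset 6 falls in char 4's range; it's byte 2 of E1 97 BF = 0x97.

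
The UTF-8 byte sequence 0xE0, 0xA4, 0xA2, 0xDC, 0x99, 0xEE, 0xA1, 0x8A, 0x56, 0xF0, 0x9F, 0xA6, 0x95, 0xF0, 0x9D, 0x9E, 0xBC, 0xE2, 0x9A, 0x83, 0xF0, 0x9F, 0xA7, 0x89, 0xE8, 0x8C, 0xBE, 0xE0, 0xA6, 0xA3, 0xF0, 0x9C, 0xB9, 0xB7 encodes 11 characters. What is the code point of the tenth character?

Offset 0: leading byte 0xE0 = 11100000 → 3-byte char #1 = E0 A4 A2.
Offset 3: leading byte 0xDC = 11011100 → 2-byte char #2 = DC 99.
Offset 5: leading byte 0xEE = 11101110 → 3-byte char #3 = EE A1 8A.
Offset 8: leading byte 0x56 = 01010110 → 1-byte char #4 = 56.
Offset 9: leading byte 0xF0 = 11110000 → 4-byte char #5 = F0 9F A6 95.
Offset 13: leading byte 0xF0 = 11110000 → 4-byte char #6 = F0 9D 9E BC.
Offset 17: leading byte 0xE2 = 11100010 → 3-byte char #7 = E2 9A 83.
Offset 20: leading byte 0xF0 = 11110000 → 4-byte char #8 = F0 9F A7 89.
Offset 24: leading byte 0xE8 = 11101000 → 3-byte char #9 = E8 8C BE.
Offset 27: leading byte 0xE0 = 11100000 → 3-byte char #10 = E0 A6 A3.
Leading byte 0xE0 = 11100000 matches 1110xxxx → 3-byte sequence.
Byte 1: 0xE0 = 11100000, payload 0000 (4 bits).
Byte 2: 0xA6 = 10100110 (10xxxxxx ✓), payload 100110.
Byte 3: 0xA3 = 10100011 (10xxxxxx ✓), payload 100011.
Concatenate: 0000100110100011 = 0x9A3 (16 bits → U+09A3).

U+09A3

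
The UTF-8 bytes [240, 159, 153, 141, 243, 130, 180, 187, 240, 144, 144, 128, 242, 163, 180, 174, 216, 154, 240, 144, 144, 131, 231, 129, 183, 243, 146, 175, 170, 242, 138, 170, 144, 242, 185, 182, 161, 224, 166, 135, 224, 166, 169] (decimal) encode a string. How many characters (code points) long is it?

Byte at offset 0: 0xF0 = 11110000 → 4-byte char (#1). Advance 4.
Byte at offset 4: 0xF3 = 11110011 → 4-byte char (#2). Advance 4.
Byte at offset 8: 0xF0 = 11110000 → 4-byte char (#3). Advance 4.
Byte at offset 12: 0xF2 = 11110010 → 4-byte char (#4). Advance 4.
Byte at offset 16: 0xD8 = 11011000 → 2-byte char (#5). Advance 2.
Byte at offset 18: 0xF0 = 11110000 → 4-byte char (#6). Advance 4.
Byte at offset 22: 0xE7 = 11100111 → 3-byte char (#7). Advance 3.
Byte at offset 25: 0xF3 = 11110011 → 4-byte char (#8). Advance 4.
Byte at offset 29: 0xF2 = 11110010 → 4-byte char (#9). Advance 4.
Byte at offset 33: 0xF2 = 11110010 → 4-byte char (#10). Advance 4.
Byte at offset 37: 0xE0 = 11100000 → 3-byte char (#11). Advance 3.
Byte at offset 40: 0xE0 = 11100000 → 3-byte char (#12). Advance 3.
Reached end at offset 43 after 12 code points.

12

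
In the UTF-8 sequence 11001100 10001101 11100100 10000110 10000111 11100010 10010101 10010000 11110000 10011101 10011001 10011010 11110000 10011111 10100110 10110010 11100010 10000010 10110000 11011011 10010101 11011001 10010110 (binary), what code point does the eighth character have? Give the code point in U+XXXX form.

U+0656

Offset 0: leading byte 0xCC = 11001100 → 2-byte char #1 = CC 8D.
Offset 2: leading byte 0xE4 = 11100100 → 3-byte char #2 = E4 86 87.
Offset 5: leading byte 0xE2 = 11100010 → 3-byte char #3 = E2 95 90.
Offset 8: leading byte 0xF0 = 11110000 → 4-byte char #4 = F0 9D 99 9A.
Offset 12: leading byte 0xF0 = 11110000 → 4-byte char #5 = F0 9F A6 B2.
Offset 16: leading byte 0xE2 = 11100010 → 3-byte char #6 = E2 82 B0.
Offset 19: leading byte 0xDB = 11011011 → 2-byte char #7 = DB 95.
Offset 21: leading byte 0xD9 = 11011001 → 2-byte char #8 = D9 96.
Leading byte 0xD9 = 11011001 matches 110xxxxx → 2-byte sequence.
Byte 1: 0xD9 = 11011001, payload 11001 (5 bits).
Byte 2: 0x96 = 10010110 (10xxxxxx ✓), payload 010110.
Concatenate: 11001010110 = 0x656 (11 bits → U+0656).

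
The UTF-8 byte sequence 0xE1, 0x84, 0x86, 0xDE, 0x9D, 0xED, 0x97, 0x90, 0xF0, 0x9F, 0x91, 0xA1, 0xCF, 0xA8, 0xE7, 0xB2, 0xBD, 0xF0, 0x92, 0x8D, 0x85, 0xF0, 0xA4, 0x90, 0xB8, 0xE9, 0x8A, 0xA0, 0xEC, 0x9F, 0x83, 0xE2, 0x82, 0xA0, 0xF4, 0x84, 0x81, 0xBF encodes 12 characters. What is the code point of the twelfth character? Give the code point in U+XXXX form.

Offset 0: leading byte 0xE1 = 11100001 → 3-byte char #1 = E1 84 86.
Offset 3: leading byte 0xDE = 11011110 → 2-byte char #2 = DE 9D.
Offset 5: leading byte 0xED = 11101101 → 3-byte char #3 = ED 97 90.
Offset 8: leading byte 0xF0 = 11110000 → 4-byte char #4 = F0 9F 91 A1.
Offset 12: leading byte 0xCF = 11001111 → 2-byte char #5 = CF A8.
Offset 14: leading byte 0xE7 = 11100111 → 3-byte char #6 = E7 B2 BD.
Offset 17: leading byte 0xF0 = 11110000 → 4-byte char #7 = F0 92 8D 85.
Offset 21: leading byte 0xF0 = 11110000 → 4-byte char #8 = F0 A4 90 B8.
Offset 25: leading byte 0xE9 = 11101001 → 3-byte char #9 = E9 8A A0.
Offset 28: leading byte 0xEC = 11101100 → 3-byte char #10 = EC 9F 83.
Offset 31: leading byte 0xE2 = 11100010 → 3-byte char #11 = E2 82 A0.
Offset 34: leading byte 0xF4 = 11110100 → 4-byte char #12 = F4 84 81 BF.
Leading byte 0xF4 = 11110100 matches 11110xxx → 4-byte sequence.
Byte 1: 0xF4 = 11110100, payload 100 (3 bits).
Byte 2: 0x84 = 10000100 (10xxxxxx ✓), payload 000100.
Byte 3: 0x81 = 10000001 (10xxxxxx ✓), payload 000001.
Byte 4: 0xBF = 10111111 (10xxxxxx ✓), payload 111111.
Concatenate: 100000100000001111111 = 0x10407F (21 bits → U+10407F).

U+10407F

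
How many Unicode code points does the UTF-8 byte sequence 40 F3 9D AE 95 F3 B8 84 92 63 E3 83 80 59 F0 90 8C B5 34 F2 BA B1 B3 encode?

9

Byte at offset 0: 0x40 = 01000000 → 1-byte char (#1). Advance 1.
Byte at offset 1: 0xF3 = 11110011 → 4-byte char (#2). Advance 4.
Byte at offset 5: 0xF3 = 11110011 → 4-byte char (#3). Advance 4.
Byte at offset 9: 0x63 = 01100011 → 1-byte char (#4). Advance 1.
Byte at offset 10: 0xE3 = 11100011 → 3-byte char (#5). Advance 3.
Byte at offset 13: 0x59 = 01011001 → 1-byte char (#6). Advance 1.
Byte at offset 14: 0xF0 = 11110000 → 4-byte char (#7). Advance 4.
Byte at offset 18: 0x34 = 00110100 → 1-byte char (#8). Advance 1.
Byte at offset 19: 0xF2 = 11110010 → 4-byte char (#9). Advance 4.
Reached end at offset 23 after 9 code points.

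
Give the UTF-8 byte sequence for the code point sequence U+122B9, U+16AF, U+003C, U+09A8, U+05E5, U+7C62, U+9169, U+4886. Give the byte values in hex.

F0 92 8A B9 E1 9A AF 3C E0 A6 A8 D7 A5 E7 B1 A2 E9 85 A9 E4 A2 86

U+122B9: 4-byte form → F0 92 8A B9.
U+16AF: 3-byte form → E1 9A AF.
U+003C: 1-byte form → 3C.
U+09A8: 3-byte form → E0 A6 A8.
U+05E5: 2-byte form → D7 A5.
U+7C62: 3-byte form → E7 B1 A2.
U+9169: 3-byte form → E9 85 A9.
U+4886: 3-byte form → E4 A2 86.
Concatenated (22 bytes): F0 92 8A B9 E1 9A AF 3C E0 A6 A8 D7 A5 E7 B1 A2 E9 85 A9 E4 A2 86.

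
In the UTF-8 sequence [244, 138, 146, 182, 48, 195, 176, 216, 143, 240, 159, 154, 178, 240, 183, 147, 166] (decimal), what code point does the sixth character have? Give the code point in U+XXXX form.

U+374E6

Offset 0: leading byte 0xF4 = 11110100 → 4-byte char #1 = F4 8A 92 B6.
Offset 4: leading byte 0x30 = 00110000 → 1-byte char #2 = 30.
Offset 5: leading byte 0xC3 = 11000011 → 2-byte char #3 = C3 B0.
Offset 7: leading byte 0xD8 = 11011000 → 2-byte char #4 = D8 8F.
Offset 9: leading byte 0xF0 = 11110000 → 4-byte char #5 = F0 9F 9A B2.
Offset 13: leading byte 0xF0 = 11110000 → 4-byte char #6 = F0 B7 93 A6.
Leading byte 0xF0 = 11110000 matches 11110xxx → 4-byte sequence.
Byte 1: 0xF0 = 11110000, payload 000 (3 bits).
Byte 2: 0xB7 = 10110111 (10xxxxxx ✓), payload 110111.
Byte 3: 0x93 = 10010011 (10xxxxxx ✓), payload 010011.
Byte 4: 0xA6 = 10100110 (10xxxxxx ✓), payload 100110.
Concatenate: 000110111010011100110 = 0x374E6 (21 bits → U+374E6).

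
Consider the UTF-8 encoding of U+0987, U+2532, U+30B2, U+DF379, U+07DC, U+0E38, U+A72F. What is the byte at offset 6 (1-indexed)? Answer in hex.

1-indexed offset 6 is 0-indexed offset 5.
U+0987 → 3-byte form E0 A6 87 at offsets 0–2.
U+2532 → 3-byte form E2 94 B2 at offsets 3–5.
Offset 5 falls in char 2's range; it's byte 3 of E2 94 B2 = 0xB2.

0xB2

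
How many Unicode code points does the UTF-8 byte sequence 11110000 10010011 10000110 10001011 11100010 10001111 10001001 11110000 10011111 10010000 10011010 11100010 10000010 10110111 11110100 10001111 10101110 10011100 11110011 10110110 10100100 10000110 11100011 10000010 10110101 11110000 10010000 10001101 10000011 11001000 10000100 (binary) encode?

9

Byte at offset 0: 0xF0 = 11110000 → 4-byte char (#1). Advance 4.
Byte at offset 4: 0xE2 = 11100010 → 3-byte char (#2). Advance 3.
Byte at offset 7: 0xF0 = 11110000 → 4-byte char (#3). Advance 4.
Byte at offset 11: 0xE2 = 11100010 → 3-byte char (#4). Advance 3.
Byte at offset 14: 0xF4 = 11110100 → 4-byte char (#5). Advance 4.
Byte at offset 18: 0xF3 = 11110011 → 4-byte char (#6). Advance 4.
Byte at offset 22: 0xE3 = 11100011 → 3-byte char (#7). Advance 3.
Byte at offset 25: 0xF0 = 11110000 → 4-byte char (#8). Advance 4.
Byte at offset 29: 0xC8 = 11001000 → 2-byte char (#9). Advance 2.
Reached end at offset 31 after 9 code points.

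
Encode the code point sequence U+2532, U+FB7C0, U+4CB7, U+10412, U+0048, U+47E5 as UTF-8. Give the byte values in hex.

U+2532: 3-byte form → E2 94 B2.
U+FB7C0: 4-byte form → F3 BB 9F 80.
U+4CB7: 3-byte form → E4 B2 B7.
U+10412: 4-byte form → F0 90 90 92.
U+0048: 1-byte form → 48.
U+47E5: 3-byte form → E4 9F A5.
Concatenated (18 bytes): E2 94 B2 F3 BB 9F 80 E4 B2 B7 F0 90 90 92 48 E4 9F A5.

E2 94 B2 F3 BB 9F 80 E4 B2 B7 F0 90 90 92 48 E4 9F A5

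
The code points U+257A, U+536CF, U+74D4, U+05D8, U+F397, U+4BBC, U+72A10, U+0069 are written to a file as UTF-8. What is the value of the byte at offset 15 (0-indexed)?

U+257A → 3-byte form E2 95 BA at offsets 0–2.
U+536CF → 4-byte form F1 93 9B 8F at offsets 3–6.
U+74D4 → 3-byte form E7 93 94 at offsets 7–9.
U+05D8 → 2-byte form D7 98 at offsets 10–11.
U+F397 → 3-byte form EF 8E 97 at offsets 12–14.
U+4BBC → 3-byte form E4 AE BC at offsets 15–17.
Offset 15 falls in char 6's range; it's byte 1 of E4 AE BC = 0xE4.

0xE4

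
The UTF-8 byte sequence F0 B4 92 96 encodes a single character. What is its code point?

Leading byte 0xF0 = 11110000 matches 11110xxx → 4-byte sequence.
Byte 1: 0xF0 = 11110000, payload 000 (3 bits).
Byte 2: 0xB4 = 10110100 (10xxxxxx ✓), payload 110100.
Byte 3: 0x92 = 10010010 (10xxxxxx ✓), payload 010010.
Byte 4: 0x96 = 10010110 (10xxxxxx ✓), payload 010110.
Concatenate: 000110100010010010110 = 0x34496 (21 bits → U+34496).

U+34496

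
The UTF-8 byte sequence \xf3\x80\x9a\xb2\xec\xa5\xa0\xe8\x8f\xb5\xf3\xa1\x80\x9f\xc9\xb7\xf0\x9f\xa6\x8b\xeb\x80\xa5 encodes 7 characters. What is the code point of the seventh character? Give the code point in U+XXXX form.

U+B025

Offset 0: leading byte 0xF3 = 11110011 → 4-byte char #1 = F3 80 9A B2.
Offset 4: leading byte 0xEC = 11101100 → 3-byte char #2 = EC A5 A0.
Offset 7: leading byte 0xE8 = 11101000 → 3-byte char #3 = E8 8F B5.
Offset 10: leading byte 0xF3 = 11110011 → 4-byte char #4 = F3 A1 80 9F.
Offset 14: leading byte 0xC9 = 11001001 → 2-byte char #5 = C9 B7.
Offset 16: leading byte 0xF0 = 11110000 → 4-byte char #6 = F0 9F A6 8B.
Offset 20: leading byte 0xEB = 11101011 → 3-byte char #7 = EB 80 A5.
Leading byte 0xEB = 11101011 matches 1110xxxx → 3-byte sequence.
Byte 1: 0xEB = 11101011, payload 1011 (4 bits).
Byte 2: 0x80 = 10000000 (10xxxxxx ✓), payload 000000.
Byte 3: 0xA5 = 10100101 (10xxxxxx ✓), payload 100101.
Concatenate: 1011000000100101 = 0xB025 (16 bits → U+B025).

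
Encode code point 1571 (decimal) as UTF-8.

U+0623 = 0x623 = 1571 decimal. In range U+0080–U+07FF → 2-byte form: 110xxxxx 10xxxxxx.
Binary (11 bits): 11000100011.
Split 5+6: 11000 | 100011.
Byte 1: 11011000 = 0xD8.
Byte 2: 10100011 = 0xA3.

D8 A3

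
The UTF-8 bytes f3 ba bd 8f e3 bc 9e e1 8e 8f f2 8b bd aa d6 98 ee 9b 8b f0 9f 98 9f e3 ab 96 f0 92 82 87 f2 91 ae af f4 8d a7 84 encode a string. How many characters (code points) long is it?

11

Byte at offset 0: 0xF3 = 11110011 → 4-byte char (#1). Advance 4.
Byte at offset 4: 0xE3 = 11100011 → 3-byte char (#2). Advance 3.
Byte at offset 7: 0xE1 = 11100001 → 3-byte char (#3). Advance 3.
Byte at offset 10: 0xF2 = 11110010 → 4-byte char (#4). Advance 4.
Byte at offset 14: 0xD6 = 11010110 → 2-byte char (#5). Advance 2.
Byte at offset 16: 0xEE = 11101110 → 3-byte char (#6). Advance 3.
Byte at offset 19: 0xF0 = 11110000 → 4-byte char (#7). Advance 4.
Byte at offset 23: 0xE3 = 11100011 → 3-byte char (#8). Advance 3.
Byte at offset 26: 0xF0 = 11110000 → 4-byte char (#9). Advance 4.
Byte at offset 30: 0xF2 = 11110010 → 4-byte char (#10). Advance 4.
Byte at offset 34: 0xF4 = 11110100 → 4-byte char (#11). Advance 4.
Reached end at offset 38 after 11 code points.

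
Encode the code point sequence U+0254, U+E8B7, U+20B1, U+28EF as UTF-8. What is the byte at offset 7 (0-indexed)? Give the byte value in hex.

U+0254 → 2-byte form C9 94 at offsets 0–1.
U+E8B7 → 3-byte form EE A2 B7 at offsets 2–4.
U+20B1 → 3-byte form E2 82 B1 at offsets 5–7.
Offset 7 falls in char 3's range; it's byte 3 of E2 82 B1 = 0xB1.

0xB1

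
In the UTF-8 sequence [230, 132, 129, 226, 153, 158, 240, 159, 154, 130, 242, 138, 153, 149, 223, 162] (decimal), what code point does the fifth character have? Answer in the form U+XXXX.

Offset 0: leading byte 0xE6 = 11100110 → 3-byte char #1 = E6 84 81.
Offset 3: leading byte 0xE2 = 11100010 → 3-byte char #2 = E2 99 9E.
Offset 6: leading byte 0xF0 = 11110000 → 4-byte char #3 = F0 9F 9A 82.
Offset 10: leading byte 0xF2 = 11110010 → 4-byte char #4 = F2 8A 99 95.
Offset 14: leading byte 0xDF = 11011111 → 2-byte char #5 = DF A2.
Leading byte 0xDF = 11011111 matches 110xxxxx → 2-byte sequence.
Byte 1: 0xDF = 11011111, payload 11111 (5 bits).
Byte 2: 0xA2 = 10100010 (10xxxxxx ✓), payload 100010.
Concatenate: 11111100010 = 0x7E2 (11 bits → U+07E2).

U+07E2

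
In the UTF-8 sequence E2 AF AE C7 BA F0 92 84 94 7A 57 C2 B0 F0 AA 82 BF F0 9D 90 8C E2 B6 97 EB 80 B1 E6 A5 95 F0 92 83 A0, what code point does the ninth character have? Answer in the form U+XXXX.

Offset 0: leading byte 0xE2 = 11100010 → 3-byte char #1 = E2 AF AE.
Offset 3: leading byte 0xC7 = 11000111 → 2-byte char #2 = C7 BA.
Offset 5: leading byte 0xF0 = 11110000 → 4-byte char #3 = F0 92 84 94.
Offset 9: leading byte 0x7A = 01111010 → 1-byte char #4 = 7A.
Offset 10: leading byte 0x57 = 01010111 → 1-byte char #5 = 57.
Offset 11: leading byte 0xC2 = 11000010 → 2-byte char #6 = C2 B0.
Offset 13: leading byte 0xF0 = 11110000 → 4-byte char #7 = F0 AA 82 BF.
Offset 17: leading byte 0xF0 = 11110000 → 4-byte char #8 = F0 9D 90 8C.
Offset 21: leading byte 0xE2 = 11100010 → 3-byte char #9 = E2 B6 97.
Leading byte 0xE2 = 11100010 matches 1110xxxx → 3-byte sequence.
Byte 1: 0xE2 = 11100010, payload 0010 (4 bits).
Byte 2: 0xB6 = 10110110 (10xxxxxx ✓), payload 110110.
Byte 3: 0x97 = 10010111 (10xxxxxx ✓), payload 010111.
Concatenate: 0010110110010111 = 0x2D97 (16 bits → U+2D97).

U+2D97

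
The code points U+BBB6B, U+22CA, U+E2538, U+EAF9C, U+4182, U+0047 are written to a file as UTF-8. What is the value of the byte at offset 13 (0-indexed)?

0xBE

U+BBB6B → 4-byte form F2 BB AD AB at offsets 0–3.
U+22CA → 3-byte form E2 8B 8A at offsets 4–6.
U+E2538 → 4-byte form F3 A2 94 B8 at offsets 7–10.
U+EAF9C → 4-byte form F3 AA BE 9C at offsets 11–14.
Offset 13 falls in char 4's range; it's byte 3 of F3 AA BE 9C = 0xBE.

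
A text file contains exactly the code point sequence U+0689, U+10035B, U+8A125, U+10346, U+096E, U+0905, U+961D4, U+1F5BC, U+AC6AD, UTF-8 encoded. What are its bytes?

U+0689: 2-byte form → DA 89.
U+10035B: 4-byte form → F4 80 8D 9B.
U+8A125: 4-byte form → F2 8A 84 A5.
U+10346: 4-byte form → F0 90 8D 86.
U+096E: 3-byte form → E0 A5 AE.
U+0905: 3-byte form → E0 A4 85.
U+961D4: 4-byte form → F2 96 87 94.
U+1F5BC: 4-byte form → F0 9F 96 BC.
U+AC6AD: 4-byte form → F2 AC 9A AD.
Concatenated (32 bytes): DA 89 F4 80 8D 9B F2 8A 84 A5 F0 90 8D 86 E0 A5 AE E0 A4 85 F2 96 87 94 F0 9F 96 BC F2 AC 9A AD.

DA 89 F4 80 8D 9B F2 8A 84 A5 F0 90 8D 86 E0 A5 AE E0 A4 85 F2 96 87 94 F0 9F 96 BC F2 AC 9A AD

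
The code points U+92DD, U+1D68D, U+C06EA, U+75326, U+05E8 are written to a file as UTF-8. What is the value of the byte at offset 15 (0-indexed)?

0xD7

U+92DD → 3-byte form E9 8B 9D at offsets 0–2.
U+1D68D → 4-byte form F0 9D 9A 8D at offsets 3–6.
U+C06EA → 4-byte form F3 80 9B AA at offsets 7–10.
U+75326 → 4-byte form F1 B5 8C A6 at offsets 11–14.
U+05E8 → 2-byte form D7 A8 at offsets 15–16.
Offset 15 falls in char 5's range; it's byte 1 of D7 A8 = 0xD7.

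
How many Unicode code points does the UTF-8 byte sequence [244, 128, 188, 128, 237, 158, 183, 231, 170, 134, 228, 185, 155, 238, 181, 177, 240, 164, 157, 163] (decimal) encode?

Byte at offset 0: 0xF4 = 11110100 → 4-byte char (#1). Advance 4.
Byte at offset 4: 0xED = 11101101 → 3-byte char (#2). Advance 3.
Byte at offset 7: 0xE7 = 11100111 → 3-byte char (#3). Advance 3.
Byte at offset 10: 0xE4 = 11100100 → 3-byte char (#4). Advance 3.
Byte at offset 13: 0xEE = 11101110 → 3-byte char (#5). Advance 3.
Byte at offset 16: 0xF0 = 11110000 → 4-byte char (#6). Advance 4.
Reached end at offset 20 after 6 code points.

6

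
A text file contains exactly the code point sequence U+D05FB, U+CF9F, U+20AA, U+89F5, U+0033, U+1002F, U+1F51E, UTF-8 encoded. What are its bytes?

F3 90 97 BB EC BE 9F E2 82 AA E8 A7 B5 33 F0 90 80 AF F0 9F 94 9E

U+D05FB: 4-byte form → F3 90 97 BB.
U+CF9F: 3-byte form → EC BE 9F.
U+20AA: 3-byte form → E2 82 AA.
U+89F5: 3-byte form → E8 A7 B5.
U+0033: 1-byte form → 33.
U+1002F: 4-byte form → F0 90 80 AF.
U+1F51E: 4-byte form → F0 9F 94 9E.
Concatenated (22 bytes): F3 90 97 BB EC BE 9F E2 82 AA E8 A7 B5 33 F0 90 80 AF F0 9F 94 9E.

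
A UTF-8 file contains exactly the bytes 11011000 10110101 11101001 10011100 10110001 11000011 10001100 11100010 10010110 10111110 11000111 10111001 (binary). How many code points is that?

Byte at offset 0: 0xD8 = 11011000 → 2-byte char (#1). Advance 2.
Byte at offset 2: 0xE9 = 11101001 → 3-byte char (#2). Advance 3.
Byte at offset 5: 0xC3 = 11000011 → 2-byte char (#3). Advance 2.
Byte at offset 7: 0xE2 = 11100010 → 3-byte char (#4). Advance 3.
Byte at offset 10: 0xC7 = 11000111 → 2-byte char (#5). Advance 2.
Reached end at offset 12 after 5 code points.

5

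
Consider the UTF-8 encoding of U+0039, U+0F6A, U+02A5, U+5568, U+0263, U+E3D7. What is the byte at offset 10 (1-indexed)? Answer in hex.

1-indexed offset 10 is 0-indexed offset 9.
U+0039 → 1-byte form 39 at offsets 0–0.
U+0F6A → 3-byte form E0 BD AA at offsets 1–3.
U+02A5 → 2-byte form CA A5 at offsets 4–5.
U+5568 → 3-byte form E5 95 A8 at offsets 6–8.
U+0263 → 2-byte form C9 A3 at offsets 9–10.
Offset 9 falls in char 5's range; it's byte 1 of C9 A3 = 0xC9.

0xC9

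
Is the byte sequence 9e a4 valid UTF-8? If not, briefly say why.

invalid (continuation byte with no leading byte)

Byte 0x9E = 10011110 has the form 10xxxxxx — a continuation byte — but there is no preceding leading byte.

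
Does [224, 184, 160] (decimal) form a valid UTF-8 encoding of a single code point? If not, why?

valid

Leading byte 0xE0 = 11100000 → 3-byte form.
Continuation bytes 0xB8=10111000, 0xA0=10100000 all match 10xxxxxx.
Decoded value 0xE20 is ≥ 0x800 (shortest form) and not a surrogate.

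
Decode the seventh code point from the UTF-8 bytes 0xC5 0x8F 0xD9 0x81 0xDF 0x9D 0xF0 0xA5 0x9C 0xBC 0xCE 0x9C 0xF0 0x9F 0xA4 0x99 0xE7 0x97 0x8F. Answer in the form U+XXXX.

Offset 0: leading byte 0xC5 = 11000101 → 2-byte char #1 = C5 8F.
Offset 2: leading byte 0xD9 = 11011001 → 2-byte char #2 = D9 81.
Offset 4: leading byte 0xDF = 11011111 → 2-byte char #3 = DF 9D.
Offset 6: leading byte 0xF0 = 11110000 → 4-byte char #4 = F0 A5 9C BC.
Offset 10: leading byte 0xCE = 11001110 → 2-byte char #5 = CE 9C.
Offset 12: leading byte 0xF0 = 11110000 → 4-byte char #6 = F0 9F A4 99.
Offset 16: leading byte 0xE7 = 11100111 → 3-byte char #7 = E7 97 8F.
Leading byte 0xE7 = 11100111 matches 1110xxxx → 3-byte sequence.
Byte 1: 0xE7 = 11100111, payload 0111 (4 bits).
Byte 2: 0x97 = 10010111 (10xxxxxx ✓), payload 010111.
Byte 3: 0x8F = 10001111 (10xxxxxx ✓), payload 001111.
Concatenate: 0111010111001111 = 0x75CF (16 bits → U+75CF).

U+75CF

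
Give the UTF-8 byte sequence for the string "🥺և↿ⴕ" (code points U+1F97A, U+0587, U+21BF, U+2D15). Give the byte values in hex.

F0 9F A5 BA D6 87 E2 86 BF E2 B4 95

U+1F97A: 4-byte form → F0 9F A5 BA.
U+0587: 2-byte form → D6 87.
U+21BF: 3-byte form → E2 86 BF.
U+2D15: 3-byte form → E2 B4 95.
Concatenated (12 bytes): F0 9F A5 BA D6 87 E2 86 BF E2 B4 95.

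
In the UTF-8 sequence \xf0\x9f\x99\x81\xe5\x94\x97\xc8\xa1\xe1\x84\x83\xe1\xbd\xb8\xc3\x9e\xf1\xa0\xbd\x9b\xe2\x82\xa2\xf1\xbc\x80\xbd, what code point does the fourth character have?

U+1103

Offset 0: leading byte 0xF0 = 11110000 → 4-byte char #1 = F0 9F 99 81.
Offset 4: leading byte 0xE5 = 11100101 → 3-byte char #2 = E5 94 97.
Offset 7: leading byte 0xC8 = 11001000 → 2-byte char #3 = C8 A1.
Offset 9: leading byte 0xE1 = 11100001 → 3-byte char #4 = E1 84 83.
Leading byte 0xE1 = 11100001 matches 1110xxxx → 3-byte sequence.
Byte 1: 0xE1 = 11100001, payload 0001 (4 bits).
Byte 2: 0x84 = 10000100 (10xxxxxx ✓), payload 000100.
Byte 3: 0x83 = 10000011 (10xxxxxx ✓), payload 000011.
Concatenate: 0001000100000011 = 0x1103 (16 bits → U+1103).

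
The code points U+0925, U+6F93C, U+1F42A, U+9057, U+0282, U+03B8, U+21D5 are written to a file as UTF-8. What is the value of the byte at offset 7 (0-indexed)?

0xF0

U+0925 → 3-byte form E0 A4 A5 at offsets 0–2.
U+6F93C → 4-byte form F1 AF A4 BC at offsets 3–6.
U+1F42A → 4-byte form F0 9F 90 AA at offsets 7–10.
Offset 7 falls in char 3's range; it's byte 1 of F0 9F 90 AA = 0xF0.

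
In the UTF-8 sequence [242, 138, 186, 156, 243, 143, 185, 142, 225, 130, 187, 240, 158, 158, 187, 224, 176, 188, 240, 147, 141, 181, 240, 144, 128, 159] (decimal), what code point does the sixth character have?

U+13375

Offset 0: leading byte 0xF2 = 11110010 → 4-byte char #1 = F2 8A BA 9C.
Offset 4: leading byte 0xF3 = 11110011 → 4-byte char #2 = F3 8F B9 8E.
Offset 8: leading byte 0xE1 = 11100001 → 3-byte char #3 = E1 82 BB.
Offset 11: leading byte 0xF0 = 11110000 → 4-byte char #4 = F0 9E 9E BB.
Offset 15: leading byte 0xE0 = 11100000 → 3-byte char #5 = E0 B0 BC.
Offset 18: leading byte 0xF0 = 11110000 → 4-byte char #6 = F0 93 8D B5.
Leading byte 0xF0 = 11110000 matches 11110xxx → 4-byte sequence.
Byte 1: 0xF0 = 11110000, payload 000 (3 bits).
Byte 2: 0x93 = 10010011 (10xxxxxx ✓), payload 010011.
Byte 3: 0x8D = 10001101 (10xxxxxx ✓), payload 001101.
Byte 4: 0xB5 = 10110101 (10xxxxxx ✓), payload 110101.
Concatenate: 000010011001101110101 = 0x13375 (21 bits → U+13375).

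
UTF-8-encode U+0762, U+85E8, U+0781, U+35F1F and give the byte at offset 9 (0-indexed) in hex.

U+0762 → 2-byte form DD A2 at offsets 0–1.
U+85E8 → 3-byte form E8 97 A8 at offsets 2–4.
U+0781 → 2-byte form DE 81 at offsets 5–6.
U+35F1F → 4-byte form F0 B5 BC 9F at offsets 7–10.
Offset 9 falls in char 4's range; it's byte 3 of F0 B5 BC 9F = 0xBC.

0xBC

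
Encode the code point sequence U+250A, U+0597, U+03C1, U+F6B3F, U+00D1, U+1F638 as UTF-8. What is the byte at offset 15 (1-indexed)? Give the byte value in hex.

1-indexed offset 15 is 0-indexed offset 14.
U+250A → 3-byte form E2 94 8A at offsets 0–2.
U+0597 → 2-byte form D6 97 at offsets 3–4.
U+03C1 → 2-byte form CF 81 at offsets 5–6.
U+F6B3F → 4-byte form F3 B6 AC BF at offsets 7–10.
U+00D1 → 2-byte form C3 91 at offsets 11–12.
U+1F638 → 4-byte form F0 9F 98 B8 at offsets 13–16.
Offset 14 falls in char 6's range; it's byte 2 of F0 9F 98 B8 = 0x9F.

0x9F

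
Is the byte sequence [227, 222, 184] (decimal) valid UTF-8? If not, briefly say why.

Leading byte 0xE3 = 11100011 → 3-byte form.
Byte 2 is 0xDE = 11011110, which is not 10xxxxxx — expected a continuation byte.

invalid (non-continuation byte where continuation expected)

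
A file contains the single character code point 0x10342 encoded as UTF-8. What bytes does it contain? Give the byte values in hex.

U+10342 = 0x10342 = 66370 decimal. In range U+10000–U+10FFFF → 4-byte form: 11110xxx 10xxxxxx 10xxxxxx 10xxxxxx.
Binary (21 bits): 000010000001101000010.
Split 3+6+6+6: 000 | 010000 | 001101 | 000010.
Byte 1: 11110000 = 0xF0.
Byte 2: 10010000 = 0x90.
Byte 3: 10001101 = 0x8D.
Byte 4: 10000010 = 0x82.

F0 90 8D 82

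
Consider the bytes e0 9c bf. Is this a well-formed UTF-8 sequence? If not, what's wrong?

invalid (overlong encoding)

Leading byte 0xE0 = 11100000 → 3-byte form.
Continuation bytes all match 10xxxxxx. Payload decodes to 0x73F.
But 0x73F < 0x800, the minimum for a 3-byte sequence — this is an overlong encoding.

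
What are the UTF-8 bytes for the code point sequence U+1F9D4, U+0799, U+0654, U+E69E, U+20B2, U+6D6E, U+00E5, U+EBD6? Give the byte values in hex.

F0 9F A7 94 DE 99 D9 94 EE 9A 9E E2 82 B2 E6 B5 AE C3 A5 EE AF 96

U+1F9D4: 4-byte form → F0 9F A7 94.
U+0799: 2-byte form → DE 99.
U+0654: 2-byte form → D9 94.
U+E69E: 3-byte form → EE 9A 9E.
U+20B2: 3-byte form → E2 82 B2.
U+6D6E: 3-byte form → E6 B5 AE.
U+00E5: 2-byte form → C3 A5.
U+EBD6: 3-byte form → EE AF 96.
Concatenated (22 bytes): F0 9F A7 94 DE 99 D9 94 EE 9A 9E E2 82 B2 E6 B5 AE C3 A5 EE AF 96.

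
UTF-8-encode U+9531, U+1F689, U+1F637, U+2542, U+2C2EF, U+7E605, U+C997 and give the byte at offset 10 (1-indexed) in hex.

0x98

1-indexed offset 10 is 0-indexed offset 9.
U+9531 → 3-byte form E9 94 B1 at offsets 0–2.
U+1F689 → 4-byte form F0 9F 9A 89 at offsets 3–6.
U+1F637 → 4-byte form F0 9F 98 B7 at offsets 7–10.
Offset 9 falls in char 3's range; it's byte 3 of F0 9F 98 B7 = 0x98.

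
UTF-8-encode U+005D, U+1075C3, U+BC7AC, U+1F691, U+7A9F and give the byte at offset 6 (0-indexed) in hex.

U+005D → 1-byte form 5D at offsets 0–0.
U+1075C3 → 4-byte form F4 87 97 83 at offsets 1–4.
U+BC7AC → 4-byte form F2 BC 9E AC at offsets 5–8.
Offset 6 falls in char 3's range; it's byte 2 of F2 BC 9E AC = 0xBC.

0xBC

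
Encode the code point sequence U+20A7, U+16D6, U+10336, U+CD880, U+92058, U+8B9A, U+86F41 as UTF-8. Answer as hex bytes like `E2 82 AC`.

E2 82 A7 E1 9B 96 F0 90 8C B6 F3 8D A2 80 F2 92 81 98 E8 AE 9A F2 86 BD 81

U+20A7: 3-byte form → E2 82 A7.
U+16D6: 3-byte form → E1 9B 96.
U+10336: 4-byte form → F0 90 8C B6.
U+CD880: 4-byte form → F3 8D A2 80.
U+92058: 4-byte form → F2 92 81 98.
U+8B9A: 3-byte form → E8 AE 9A.
U+86F41: 4-byte form → F2 86 BD 81.
Concatenated (25 bytes): E2 82 A7 E1 9B 96 F0 90 8C B6 F3 8D A2 80 F2 92 81 98 E8 AE 9A F2 86 BD 81.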